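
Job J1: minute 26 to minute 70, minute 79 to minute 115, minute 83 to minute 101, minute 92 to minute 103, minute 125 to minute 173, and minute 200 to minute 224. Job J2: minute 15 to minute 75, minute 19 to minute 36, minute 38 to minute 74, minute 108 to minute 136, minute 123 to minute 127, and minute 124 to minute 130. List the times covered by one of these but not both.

minute 15 to minute 26, minute 70 to minute 75, minute 79 to minute 108, minute 115 to minute 125, minute 136 to minute 173, minute 200 to minute 224

Merge the first list: minute 26 to minute 70, minute 79 to minute 115, minute 125 to minute 173, minute 200 to minute 224.
Merge the second list: minute 15 to minute 75, minute 108 to minute 136.
Only in the first: minute 79 to minute 108, minute 136 to minute 173, minute 200 to minute 224.
Only in the second: minute 15 to minute 26, minute 70 to minute 75, minute 115 to minute 125.
Together these are the periods covered by exactly one.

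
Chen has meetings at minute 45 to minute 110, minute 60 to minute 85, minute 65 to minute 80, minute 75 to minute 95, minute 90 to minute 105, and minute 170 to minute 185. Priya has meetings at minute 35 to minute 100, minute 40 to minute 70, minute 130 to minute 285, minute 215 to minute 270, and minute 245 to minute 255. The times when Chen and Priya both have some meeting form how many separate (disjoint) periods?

A, merged: minute 45 to minute 110, minute 170 to minute 185.
B, merged: minute 35 to minute 100, minute 130 to minute 285.
A ∩ B = minute 45 to minute 100, minute 170 to minute 185.
That is 2 disjoint pieces.

2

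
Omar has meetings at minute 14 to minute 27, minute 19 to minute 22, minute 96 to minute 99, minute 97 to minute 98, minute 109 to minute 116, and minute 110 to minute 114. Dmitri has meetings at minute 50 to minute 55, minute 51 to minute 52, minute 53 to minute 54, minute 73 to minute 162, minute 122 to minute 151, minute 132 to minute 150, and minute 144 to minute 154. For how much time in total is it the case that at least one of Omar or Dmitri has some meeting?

A, merged: minute 14 to minute 27, minute 96 to minute 99, minute 109 to minute 116.
B, merged: minute 50 to minute 55, minute 73 to minute 162.
A ∪ B = minute 14 to minute 27, minute 50 to minute 55, minute 73 to minute 162.
Total: 13 minutes + 5 minutes + 89 minutes = 107 minutes.

107 minutes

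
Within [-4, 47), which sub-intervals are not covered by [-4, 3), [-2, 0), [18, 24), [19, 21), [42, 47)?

[3, 18) ∪ [24, 42)

Covered (merged): [-4, 3), [18, 24), [42, 47).
Uncovered inside [-4, 47): [3, 18), [24, 42).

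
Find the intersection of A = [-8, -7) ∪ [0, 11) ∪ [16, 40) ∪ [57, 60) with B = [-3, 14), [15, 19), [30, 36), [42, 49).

[0, 11) ∪ [16, 19) ∪ [30, 36)

[-8, -7) meets no B interval.
[0, 11) ∩ B → [0, 11).
[16, 40) ∩ B → [16, 19), [30, 36).
[57, 60) meets no B interval.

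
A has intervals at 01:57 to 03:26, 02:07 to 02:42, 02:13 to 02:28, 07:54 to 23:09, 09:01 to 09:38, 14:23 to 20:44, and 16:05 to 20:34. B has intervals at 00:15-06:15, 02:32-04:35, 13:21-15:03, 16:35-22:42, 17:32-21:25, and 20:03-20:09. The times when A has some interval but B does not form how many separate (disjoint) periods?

3

First set merges to 01:57-03:26, 07:54-23:09.
Second set merges to 00:15-06:15, 13:21-15:03, 16:35-22:42.
A \ B = 07:54-13:21, 15:03-16:35, 22:42-23:09.
That is 3 disjoint pieces.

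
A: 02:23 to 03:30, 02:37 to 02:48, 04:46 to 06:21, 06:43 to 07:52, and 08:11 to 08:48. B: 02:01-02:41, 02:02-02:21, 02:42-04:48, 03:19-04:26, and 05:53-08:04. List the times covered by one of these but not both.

02:01–02:23, 02:41–02:42, 03:30–04:46, 04:48–05:53, 06:21–06:43, 07:52–08:04, 08:11–08:48

Merge the first list: 02:23–03:30, 04:46–06:21, 06:43–07:52, 08:11–08:48.
Merge the second list: 02:01–02:41, 02:42–04:48, 05:53–08:04.
Only in the first: 02:41–02:42, 04:48–05:53, 08:11–08:48.
Only in the second: 02:01–02:23, 03:30–04:46, 06:21–06:43, 07:52–08:04.
Together these are the periods covered by exactly one.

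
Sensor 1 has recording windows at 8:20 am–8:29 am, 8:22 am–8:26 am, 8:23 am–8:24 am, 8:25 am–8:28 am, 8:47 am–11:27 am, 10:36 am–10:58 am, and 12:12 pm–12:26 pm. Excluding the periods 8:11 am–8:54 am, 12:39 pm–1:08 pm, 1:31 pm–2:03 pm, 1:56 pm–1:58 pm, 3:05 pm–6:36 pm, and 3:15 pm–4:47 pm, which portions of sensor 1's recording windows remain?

First set merges to 8:20 am–8:29 am, 8:47 am–11:27 am, 12:12 pm–12:26 pm.
Second set merges to 8:11 am–8:54 am, 12:39 pm–1:08 pm, 1:31 pm–2:03 pm, 3:05 pm–6:36 pm.
8:20 am–8:29 am: entirely removed.
8:47 am–11:27 am \ B = 8:54 am–11:27 am.
12:12 pm–12:26 pm: nothing removed.

8:54 am–11:27 am, 12:12 pm–12:26 pm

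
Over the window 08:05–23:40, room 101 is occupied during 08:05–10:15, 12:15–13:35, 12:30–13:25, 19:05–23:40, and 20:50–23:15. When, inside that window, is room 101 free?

10:15–12:15, 13:35–19:05

After merging, the occupied span is 08:05–10:15, 12:15–13:35, 19:05–23:40.
Complement within 08:05–23:40: 10:15–12:15, 13:35–19:05.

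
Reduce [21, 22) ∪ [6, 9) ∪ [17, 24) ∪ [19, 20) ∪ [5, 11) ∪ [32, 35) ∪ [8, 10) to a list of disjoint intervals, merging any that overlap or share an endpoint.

Sort by start: [5, 11), [6, 9), [8, 10), [17, 24), [19, 20), [21, 22), [32, 35).
[6, 9) overlaps/touches [5, 11) → extend to [5, 11).
[8, 10) overlaps/touches [5, 11) → extend to [5, 11).
[17, 24) is disjoint → start new block.
[19, 20) overlaps/touches [17, 24) → extend to [17, 24).
[21, 22) overlaps/touches [17, 24) → extend to [17, 24).
[32, 35) is disjoint → start new block.

[5, 11) ∪ [17, 24) ∪ [32, 35)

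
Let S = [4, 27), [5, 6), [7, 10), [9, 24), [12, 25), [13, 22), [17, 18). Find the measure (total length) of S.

Merged: [4, 27).
Length: 23.

23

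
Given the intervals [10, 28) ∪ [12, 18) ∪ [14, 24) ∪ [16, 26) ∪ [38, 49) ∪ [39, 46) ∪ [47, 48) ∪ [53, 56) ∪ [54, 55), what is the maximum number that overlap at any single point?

Walk the sorted start/end points keeping a running depth.
The depth first hits 4 at 16.

4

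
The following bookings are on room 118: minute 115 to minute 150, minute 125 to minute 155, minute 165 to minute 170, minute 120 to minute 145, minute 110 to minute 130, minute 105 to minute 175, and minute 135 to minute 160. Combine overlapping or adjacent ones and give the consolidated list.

minute 105 to minute 175

Sort by start: minute 105 to minute 175, minute 110 to minute 130, minute 115 to minute 150, minute 120 to minute 145, minute 125 to minute 155, minute 135 to minute 160, minute 165 to minute 170.
minute 110 to minute 130 overlaps/touches minute 105 to minute 175 → extend to minute 105 to minute 175.
minute 115 to minute 150 overlaps/touches minute 105 to minute 175 → extend to minute 105 to minute 175.
minute 120 to minute 145 overlaps/touches minute 105 to minute 175 → extend to minute 105 to minute 175.
minute 125 to minute 155 overlaps/touches minute 105 to minute 175 → extend to minute 105 to minute 175.
minute 135 to minute 160 overlaps/touches minute 105 to minute 175 → extend to minute 105 to minute 175.
minute 165 to minute 170 overlaps/touches minute 105 to minute 175 → extend to minute 105 to minute 175.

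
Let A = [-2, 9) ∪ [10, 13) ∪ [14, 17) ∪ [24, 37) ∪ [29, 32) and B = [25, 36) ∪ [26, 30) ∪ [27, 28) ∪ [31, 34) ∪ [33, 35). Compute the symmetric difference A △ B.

[-2, 9) ∪ [10, 13) ∪ [14, 17) ∪ [24, 25) ∪ [36, 37)

First set merges to [-2, 9), [10, 13), [14, 17), [24, 37).
Second set merges to [25, 36).
Only in the first: [-2, 9), [10, 13), [14, 17), [24, 25), [36, 37).
Only in the second: none.
Together these are the periods covered by exactly one.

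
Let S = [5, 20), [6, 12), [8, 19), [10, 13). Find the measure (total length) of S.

Merged: [5, 20).
Length: 15.

15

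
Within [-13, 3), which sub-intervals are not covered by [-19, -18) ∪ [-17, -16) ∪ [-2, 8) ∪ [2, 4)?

[-13, -2)

Covered (merged): [-19, -18), [-17, -16), [-2, 8).
Uncovered inside [-13, 3): [-13, -2).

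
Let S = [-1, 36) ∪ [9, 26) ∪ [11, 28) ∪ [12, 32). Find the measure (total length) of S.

37

Merged: [-1, 36).
Length: 37.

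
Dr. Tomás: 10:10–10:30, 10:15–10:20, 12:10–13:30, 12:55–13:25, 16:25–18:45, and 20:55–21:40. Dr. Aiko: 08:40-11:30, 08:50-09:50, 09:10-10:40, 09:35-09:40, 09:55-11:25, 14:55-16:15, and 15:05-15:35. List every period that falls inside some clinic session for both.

10:10-10:30

First set merges to 10:10-10:30, 12:10-13:30, 16:25-18:45, 20:55-21:40.
Second set merges to 08:40-11:30, 14:55-16:15.
10:10-10:30 overlaps B on 10:10-10:30.
12:10-13:30 falls entirely outside B.
16:25-18:45 falls entirely outside B.
20:55-21:40 falls entirely outside B.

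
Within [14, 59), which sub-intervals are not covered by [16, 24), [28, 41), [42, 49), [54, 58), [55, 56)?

After merging, the occupied span is [16, 24), [28, 41), [42, 49), [54, 58).
Gaps within [14, 59): [14, 16), [24, 28), [41, 42), [49, 54), [58, 59).

[14, 16) ∪ [24, 28) ∪ [41, 42) ∪ [49, 54) ∪ [58, 59)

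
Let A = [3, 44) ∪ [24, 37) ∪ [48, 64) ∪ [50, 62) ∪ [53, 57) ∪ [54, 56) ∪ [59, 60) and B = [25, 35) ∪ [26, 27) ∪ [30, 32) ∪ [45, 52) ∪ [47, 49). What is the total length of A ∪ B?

60

First set merges to [3, 44), [48, 64).
Second set merges to [25, 35), [45, 52).
A ∪ B = [3, 44), [45, 64).
Total: 41 + 19 = 60.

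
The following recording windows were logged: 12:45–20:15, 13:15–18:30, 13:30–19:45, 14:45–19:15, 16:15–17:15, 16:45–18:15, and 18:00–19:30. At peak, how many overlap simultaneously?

At 16:45, 6 of the intervals are simultaneously active.
No point has more.

6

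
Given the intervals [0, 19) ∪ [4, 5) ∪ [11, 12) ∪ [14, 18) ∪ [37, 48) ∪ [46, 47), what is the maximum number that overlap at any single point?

2

At 4, 2 of the intervals are simultaneously active.
No point has more.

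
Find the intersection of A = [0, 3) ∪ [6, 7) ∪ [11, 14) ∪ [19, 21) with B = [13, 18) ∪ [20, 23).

[0, 3): no overlap with the second set.
[6, 7): no overlap with the second set.
[11, 14) meets the second set on [13, 14).
[19, 21) meets the second set on [20, 21).

[13, 14) ∪ [20, 21)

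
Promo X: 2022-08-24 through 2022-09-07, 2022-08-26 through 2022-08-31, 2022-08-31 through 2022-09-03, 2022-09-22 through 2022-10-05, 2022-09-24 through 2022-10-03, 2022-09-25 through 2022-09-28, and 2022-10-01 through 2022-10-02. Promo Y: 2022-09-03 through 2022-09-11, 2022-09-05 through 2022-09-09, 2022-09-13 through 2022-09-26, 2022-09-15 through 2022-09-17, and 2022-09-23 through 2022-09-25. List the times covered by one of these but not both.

2022-08-24 through 2022-09-02, 2022-09-08 through 2022-09-11, 2022-09-13 through 2022-09-21, 2022-09-27 through 2022-10-05

A, merged: 2022-08-24 through 2022-09-07, 2022-09-22 through 2022-10-05.
B, merged: 2022-09-03 through 2022-09-11, 2022-09-13 through 2022-09-26.
A \ B = 2022-08-24 through 2022-09-02, 2022-09-27 through 2022-10-05.
B \ A = 2022-09-08 through 2022-09-11, 2022-09-13 through 2022-09-21.
Union of the two gives the symmetric difference.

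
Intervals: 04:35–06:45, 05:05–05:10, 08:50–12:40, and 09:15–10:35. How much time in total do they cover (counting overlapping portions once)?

Merged: 04:35–06:45, 08:50–12:40.
Lengths: 2 h 10 min + 3 h 50 min = 6 h.

6 h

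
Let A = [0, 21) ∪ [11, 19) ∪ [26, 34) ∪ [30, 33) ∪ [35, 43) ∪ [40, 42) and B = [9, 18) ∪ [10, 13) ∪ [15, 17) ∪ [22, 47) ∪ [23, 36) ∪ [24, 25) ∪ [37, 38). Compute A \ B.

Merge the first list: [0, 21), [26, 34), [35, 43).
Merge the second list: [9, 18), [22, 47).
[0, 21) \ B = [0, 9), [18, 21).
[26, 34): entirely removed.
[35, 43): entirely removed.

[0, 9) ∪ [18, 21)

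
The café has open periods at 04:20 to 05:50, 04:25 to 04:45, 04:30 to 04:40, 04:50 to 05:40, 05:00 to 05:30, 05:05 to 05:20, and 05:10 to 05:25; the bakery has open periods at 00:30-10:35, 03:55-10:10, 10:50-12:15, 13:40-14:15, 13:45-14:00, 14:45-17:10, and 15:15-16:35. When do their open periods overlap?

04:20–05:50

First set merges to 04:20–05:50.
Second set merges to 00:30–10:35, 10:50–12:15, 13:40–14:15, 14:45–17:10.
04:20–05:50 overlaps B on 04:20–05:50.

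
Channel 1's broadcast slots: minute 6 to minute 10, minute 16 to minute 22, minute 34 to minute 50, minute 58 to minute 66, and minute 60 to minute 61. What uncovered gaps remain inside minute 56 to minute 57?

minute 56 to minute 57

The merged coverage is minute 6 to minute 10, minute 16 to minute 22, minute 34 to minute 50, minute 58 to minute 66.
Gaps within minute 56 to minute 57: minute 56 to minute 57.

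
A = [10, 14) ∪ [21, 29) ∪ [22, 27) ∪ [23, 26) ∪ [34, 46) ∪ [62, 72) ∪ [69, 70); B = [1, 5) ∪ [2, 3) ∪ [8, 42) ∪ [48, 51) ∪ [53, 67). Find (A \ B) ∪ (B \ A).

[1, 5) ∪ [8, 10) ∪ [14, 21) ∪ [29, 34) ∪ [42, 46) ∪ [48, 51) ∪ [53, 62) ∪ [67, 72)

Merge the first list: [10, 14), [21, 29), [34, 46), [62, 72).
Merge the second list: [1, 5), [8, 42), [48, 51), [53, 67).
Only in the first: [42, 46), [67, 72).
Only in the second: [1, 5), [8, 10), [14, 21), [29, 34), [48, 51), [53, 62).
Together these are the periods covered by exactly one.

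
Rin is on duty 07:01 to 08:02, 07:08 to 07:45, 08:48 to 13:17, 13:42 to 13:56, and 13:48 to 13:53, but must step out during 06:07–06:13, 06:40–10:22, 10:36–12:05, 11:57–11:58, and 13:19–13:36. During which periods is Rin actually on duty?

Merge the first list: 07:01-08:02, 08:48-13:17, 13:42-13:56.
Merge the second list: 06:07-06:13, 06:40-10:22, 10:36-12:05, 13:19-13:36.
07:01-08:02: entirely removed.
08:48-13:17 \ B = 10:22-10:36, 12:05-13:17.
13:42-13:56: nothing removed.

10:22-10:36, 12:05-13:17, 13:42-13:56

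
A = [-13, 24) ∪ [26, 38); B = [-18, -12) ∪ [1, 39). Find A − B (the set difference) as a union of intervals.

[-12, 1)

[-13, 24) \ B = [-12, 1).
[26, 38): entirely removed.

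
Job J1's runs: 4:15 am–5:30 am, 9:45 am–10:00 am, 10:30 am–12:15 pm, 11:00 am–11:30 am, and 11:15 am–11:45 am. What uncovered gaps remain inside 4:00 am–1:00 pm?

4:00 am–4:15 am, 5:30 am–9:45 am, 10:00 am–10:30 am, 12:15 pm–1:00 pm

After merging, the occupied span is 4:15 am–5:30 am, 9:45 am–10:00 am, 10:30 am–12:15 pm.
Uncovered inside 4:00 am–1:00 pm: 4:00 am–4:15 am, 5:30 am–9:45 am, 10:00 am–10:30 am, 12:15 pm–1:00 pm.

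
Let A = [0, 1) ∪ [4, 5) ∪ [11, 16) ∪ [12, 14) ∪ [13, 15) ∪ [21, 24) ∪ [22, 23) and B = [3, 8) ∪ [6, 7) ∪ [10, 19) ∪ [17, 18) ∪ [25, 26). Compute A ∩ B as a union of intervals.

A, merged: [0, 1), [4, 5), [11, 16), [21, 24).
B, merged: [3, 8), [10, 19), [25, 26).
[0, 1) falls entirely outside B.
[4, 5) overlaps B on [4, 5).
[11, 16) overlaps B on [11, 16).
[21, 24) falls entirely outside B.

[4, 5) ∪ [11, 16)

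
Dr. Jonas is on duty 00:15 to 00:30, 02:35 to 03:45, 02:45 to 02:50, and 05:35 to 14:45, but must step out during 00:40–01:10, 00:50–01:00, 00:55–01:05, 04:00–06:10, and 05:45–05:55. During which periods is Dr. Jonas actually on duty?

A, merged: 00:15–00:30, 02:35–03:45, 05:35–14:45.
B, merged: 00:40–01:10, 04:00–06:10.
00:15–00:30: nothing removed.
02:35–03:45: nothing removed.
05:35–14:45 \ B = 06:10–14:45.

00:15–00:30, 02:35–03:45, 06:10–14:45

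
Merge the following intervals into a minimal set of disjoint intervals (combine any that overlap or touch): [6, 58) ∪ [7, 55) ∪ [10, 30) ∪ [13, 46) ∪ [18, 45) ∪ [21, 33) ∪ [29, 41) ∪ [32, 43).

[7, 55) overlaps/touches [6, 58) → extend to [6, 58).
[10, 30) overlaps/touches [6, 58) → extend to [6, 58).
[13, 46) overlaps/touches [6, 58) → extend to [6, 58).
[18, 45) overlaps/touches [6, 58) → extend to [6, 58).
[21, 33) overlaps/touches [6, 58) → extend to [6, 58).
[29, 41) overlaps/touches [6, 58) → extend to [6, 58).
[32, 43) overlaps/touches [6, 58) → extend to [6, 58).

[6, 58)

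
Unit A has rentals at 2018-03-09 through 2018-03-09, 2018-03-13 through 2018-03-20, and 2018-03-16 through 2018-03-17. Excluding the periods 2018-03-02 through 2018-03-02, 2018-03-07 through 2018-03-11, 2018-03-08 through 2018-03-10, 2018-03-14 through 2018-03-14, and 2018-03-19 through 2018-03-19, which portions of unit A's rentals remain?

2018-03-13 through 2018-03-13, 2018-03-15 through 2018-03-18, 2018-03-20 through 2018-03-20

First set merges to 2018-03-09 through 2018-03-09, 2018-03-13 through 2018-03-20.
Second set merges to 2018-03-02 through 2018-03-02, 2018-03-07 through 2018-03-11, 2018-03-14 through 2018-03-14, 2018-03-19 through 2018-03-19.
2018-03-09 through 2018-03-09 lies entirely inside B → drops out.
2018-03-13 through 2018-03-20 with B removed leaves 2018-03-13 through 2018-03-13, 2018-03-15 through 2018-03-18, 2018-03-20 through 2018-03-20.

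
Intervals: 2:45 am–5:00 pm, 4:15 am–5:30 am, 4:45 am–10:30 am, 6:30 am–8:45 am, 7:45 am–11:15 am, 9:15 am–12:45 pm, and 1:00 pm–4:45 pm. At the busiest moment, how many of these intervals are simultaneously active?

4

Sweep endpoints in order; track running count of active intervals.
Peak of 4 reached at 7:45 am.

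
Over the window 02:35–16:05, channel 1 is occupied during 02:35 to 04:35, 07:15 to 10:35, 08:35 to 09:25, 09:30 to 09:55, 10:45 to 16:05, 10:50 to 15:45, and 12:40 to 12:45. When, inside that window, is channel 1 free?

The merged coverage is 02:35-04:35, 07:15-10:35, 10:45-16:05.
Uncovered inside 02:35-16:05: 04:35-07:15, 10:35-10:45.

04:35-07:15, 10:35-10:45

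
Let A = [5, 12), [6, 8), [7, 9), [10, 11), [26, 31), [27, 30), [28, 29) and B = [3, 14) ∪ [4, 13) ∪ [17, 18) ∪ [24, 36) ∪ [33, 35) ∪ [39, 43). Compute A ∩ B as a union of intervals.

[5, 12) ∪ [26, 31)

First set merges to [5, 12), [26, 31).
Second set merges to [3, 14), [17, 18), [24, 36), [39, 43).
[5, 12) overlaps B on [5, 12).
[26, 31) overlaps B on [26, 31).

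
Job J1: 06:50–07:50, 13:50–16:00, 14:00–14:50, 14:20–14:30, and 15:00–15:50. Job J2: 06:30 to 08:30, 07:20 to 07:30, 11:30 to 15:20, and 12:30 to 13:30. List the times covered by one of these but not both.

06:30–06:50, 07:50–08:30, 11:30–13:50, 15:20–16:00

Merge the first list: 06:50–07:50, 13:50–16:00.
Merge the second list: 06:30–08:30, 11:30–15:20.
A but not B: 15:20–16:00.
B but not A: 06:30–06:50, 07:50–08:30, 11:30–13:50.
Combining gives A △ B.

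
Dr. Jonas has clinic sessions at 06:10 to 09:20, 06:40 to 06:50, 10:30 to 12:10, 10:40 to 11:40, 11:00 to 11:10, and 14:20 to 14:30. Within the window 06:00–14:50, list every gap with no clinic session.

06:00-06:10, 09:20-10:30, 12:10-14:20, 14:30-14:50

Covered (merged): 06:10-09:20, 10:30-12:10, 14:20-14:30.
Uncovered inside 06:00-14:50: 06:00-06:10, 09:20-10:30, 12:10-14:20, 14:30-14:50.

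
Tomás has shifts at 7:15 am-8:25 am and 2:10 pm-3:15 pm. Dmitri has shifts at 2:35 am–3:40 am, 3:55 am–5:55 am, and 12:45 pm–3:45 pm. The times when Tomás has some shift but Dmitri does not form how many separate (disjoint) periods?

A \ B = 7:15 am–8:25 am.
That is 1 disjoint piece.

1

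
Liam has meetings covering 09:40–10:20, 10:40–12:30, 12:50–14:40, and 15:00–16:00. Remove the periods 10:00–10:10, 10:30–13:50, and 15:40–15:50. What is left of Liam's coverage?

09:40–10:00, 10:10–10:20, 13:50–14:40, 15:00–15:40, 15:50–16:00

09:40–10:20 minus B → 09:40–10:00, 10:10–10:20.
10:40–12:30: fully covered by B → removed.
12:50–14:40 minus B → 13:50–14:40.
15:00–16:00 minus B → 15:00–15:40, 15:50–16:00.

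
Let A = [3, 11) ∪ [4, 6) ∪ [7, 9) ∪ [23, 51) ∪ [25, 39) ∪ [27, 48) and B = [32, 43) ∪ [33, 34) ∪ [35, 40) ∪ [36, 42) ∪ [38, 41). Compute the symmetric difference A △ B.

First set merges to [3, 11), [23, 51).
Second set merges to [32, 43).
A but not B: [3, 11), [23, 32), [43, 51).
B but not A: none.
Combining gives A △ B.

[3, 11) ∪ [23, 32) ∪ [43, 51)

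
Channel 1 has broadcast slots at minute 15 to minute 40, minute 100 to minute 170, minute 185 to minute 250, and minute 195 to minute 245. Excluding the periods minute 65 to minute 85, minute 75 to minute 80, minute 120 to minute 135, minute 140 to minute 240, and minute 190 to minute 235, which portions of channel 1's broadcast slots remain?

minute 15 to minute 40, minute 100 to minute 120, minute 135 to minute 140, minute 240 to minute 250

First set merges to minute 15 to minute 40, minute 100 to minute 170, minute 185 to minute 250.
Second set merges to minute 65 to minute 85, minute 120 to minute 135, minute 140 to minute 240.
minute 15 to minute 40: nothing removed.
minute 100 to minute 170 \ B = minute 100 to minute 120, minute 135 to minute 140.
minute 185 to minute 250 \ B = minute 240 to minute 250.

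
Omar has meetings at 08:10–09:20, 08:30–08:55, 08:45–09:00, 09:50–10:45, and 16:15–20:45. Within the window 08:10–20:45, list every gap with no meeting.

The merged coverage is 08:10–09:20, 09:50–10:45, 16:15–20:45.
Gaps within 08:10–20:45: 09:20–09:50, 10:45–16:15.

09:20–09:50, 10:45–16:15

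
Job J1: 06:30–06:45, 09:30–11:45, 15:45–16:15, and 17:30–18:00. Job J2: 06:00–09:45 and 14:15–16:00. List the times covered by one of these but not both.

06:00–06:30, 06:45–09:30, 09:45–11:45, 14:15–15:45, 16:00–16:15, 17:30–18:00

A but not B: 09:45–11:45, 16:00–16:15, 17:30–18:00.
B but not A: 06:00–06:30, 06:45–09:30, 14:15–15:45.
Combining gives A △ B.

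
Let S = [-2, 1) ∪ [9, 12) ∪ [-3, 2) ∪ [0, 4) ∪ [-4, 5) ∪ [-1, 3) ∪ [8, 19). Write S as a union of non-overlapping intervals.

[-4, 5) ∪ [8, 19)

Sort by start: [-4, 5), [-3, 2), [-2, 1), [-1, 3), [0, 4), [8, 19), [9, 12).
[-3, 2) overlaps/touches [-4, 5) → extend to [-4, 5).
[-2, 1) overlaps/touches [-4, 5) → extend to [-4, 5).
[-1, 3) overlaps/touches [-4, 5) → extend to [-4, 5).
[0, 4) overlaps/touches [-4, 5) → extend to [-4, 5).
[8, 19) is disjoint → start new block.
[9, 12) overlaps/touches [8, 19) → extend to [8, 19).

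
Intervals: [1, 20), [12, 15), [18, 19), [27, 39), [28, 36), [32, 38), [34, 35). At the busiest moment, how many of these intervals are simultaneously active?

4

Walk the sorted start/end points keeping a running depth.
The depth first hits 4 at 34.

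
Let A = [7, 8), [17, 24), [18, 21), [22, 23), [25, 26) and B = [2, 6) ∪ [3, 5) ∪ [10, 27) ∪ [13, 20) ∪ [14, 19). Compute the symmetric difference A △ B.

[2, 6) ∪ [7, 8) ∪ [10, 17) ∪ [24, 25) ∪ [26, 27)

Merge the first list: [7, 8), [17, 24), [25, 26).
Merge the second list: [2, 6), [10, 27).
Only in the first: [7, 8).
Only in the second: [2, 6), [10, 17), [24, 25), [26, 27).
Together these are the periods covered by exactly one.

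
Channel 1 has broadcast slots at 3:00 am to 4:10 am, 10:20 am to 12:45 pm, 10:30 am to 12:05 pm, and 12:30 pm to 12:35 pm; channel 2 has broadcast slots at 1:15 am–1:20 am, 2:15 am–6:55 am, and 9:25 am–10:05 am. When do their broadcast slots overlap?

A, merged: 3:00 am–4:10 am, 10:20 am–12:45 pm.
3:00 am–4:10 am ∩ B → 3:00 am–4:10 am.
10:20 am–12:45 pm meets no B interval.

3:00 am–4:10 am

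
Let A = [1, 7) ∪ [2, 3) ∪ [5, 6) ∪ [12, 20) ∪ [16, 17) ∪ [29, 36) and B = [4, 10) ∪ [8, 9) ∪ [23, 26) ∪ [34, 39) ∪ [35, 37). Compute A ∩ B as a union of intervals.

[4, 7) ∪ [34, 36)

First set merges to [1, 7), [12, 20), [29, 36).
Second set merges to [4, 10), [23, 26), [34, 39).
[1, 7) meets the second set on [4, 7).
[12, 20): no overlap with the second set.
[29, 36) meets the second set on [34, 36).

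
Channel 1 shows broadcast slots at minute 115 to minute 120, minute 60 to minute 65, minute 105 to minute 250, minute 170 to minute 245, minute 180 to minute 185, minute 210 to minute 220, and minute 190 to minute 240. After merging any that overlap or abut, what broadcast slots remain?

minute 60 to minute 65, minute 105 to minute 250

Sort by start: minute 60 to minute 65, minute 105 to minute 250, minute 115 to minute 120, minute 170 to minute 245, minute 180 to minute 185, minute 190 to minute 240, minute 210 to minute 220.
minute 105 to minute 250 is disjoint → start new block.
minute 115 to minute 120 overlaps/touches minute 105 to minute 250 → extend to minute 105 to minute 250.
minute 170 to minute 245 overlaps/touches minute 105 to minute 250 → extend to minute 105 to minute 250.
minute 180 to minute 185 overlaps/touches minute 105 to minute 250 → extend to minute 105 to minute 250.
minute 190 to minute 240 overlaps/touches minute 105 to minute 250 → extend to minute 105 to minute 250.
minute 210 to minute 220 overlaps/touches minute 105 to minute 250 → extend to minute 105 to minute 250.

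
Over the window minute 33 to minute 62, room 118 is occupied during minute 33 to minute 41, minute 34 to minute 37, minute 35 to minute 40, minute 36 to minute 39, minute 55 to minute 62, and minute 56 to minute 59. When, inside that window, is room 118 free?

The merged coverage is minute 33 to minute 41, minute 55 to minute 62.
Uncovered inside minute 33 to minute 62: minute 41 to minute 55.

minute 41 to minute 55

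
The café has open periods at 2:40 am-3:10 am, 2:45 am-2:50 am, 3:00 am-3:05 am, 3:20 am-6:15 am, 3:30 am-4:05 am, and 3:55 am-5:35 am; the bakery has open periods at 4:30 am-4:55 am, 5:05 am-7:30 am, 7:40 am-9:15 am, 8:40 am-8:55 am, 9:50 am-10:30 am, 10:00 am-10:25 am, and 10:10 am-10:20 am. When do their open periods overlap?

First set merges to 2:40 am–3:10 am, 3:20 am–6:15 am.
Second set merges to 4:30 am–4:55 am, 5:05 am–7:30 am, 7:40 am–9:15 am, 9:50 am–10:30 am.
2:40 am–3:10 am meets no B interval.
3:20 am–6:15 am ∩ B → 4:30 am–4:55 am, 5:05 am–6:15 am.

4:30 am–4:55 am, 5:05 am–6:15 am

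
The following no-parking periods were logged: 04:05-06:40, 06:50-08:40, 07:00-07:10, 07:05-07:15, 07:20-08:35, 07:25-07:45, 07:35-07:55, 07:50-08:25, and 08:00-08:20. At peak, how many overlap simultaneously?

4

Sweep endpoints in order; track running count of active intervals.
Peak of 4 reached at 07:35.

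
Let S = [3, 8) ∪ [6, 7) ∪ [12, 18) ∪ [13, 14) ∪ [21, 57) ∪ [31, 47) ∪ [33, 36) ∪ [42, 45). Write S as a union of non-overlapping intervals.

[6, 7) overlaps/touches [3, 8) → extend to [3, 8).
[12, 18) is disjoint → start new block.
[13, 14) overlaps/touches [12, 18) → extend to [12, 18).
[21, 57) is disjoint → start new block.
[31, 47) overlaps/touches [21, 57) → extend to [21, 57).
[33, 36) overlaps/touches [21, 57) → extend to [21, 57).
[42, 45) overlaps/touches [21, 57) → extend to [21, 57).

[3, 8) ∪ [12, 18) ∪ [21, 57)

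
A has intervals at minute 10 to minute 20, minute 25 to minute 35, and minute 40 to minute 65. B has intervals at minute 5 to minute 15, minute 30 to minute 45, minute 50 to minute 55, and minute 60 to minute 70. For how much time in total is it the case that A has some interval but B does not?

A \ B = minute 15 to minute 20, minute 25 to minute 30, minute 45 to minute 50, minute 55 to minute 60.
Total: 5 minutes + 5 minutes + 5 minutes + 5 minutes = 20 minutes.

20 minutes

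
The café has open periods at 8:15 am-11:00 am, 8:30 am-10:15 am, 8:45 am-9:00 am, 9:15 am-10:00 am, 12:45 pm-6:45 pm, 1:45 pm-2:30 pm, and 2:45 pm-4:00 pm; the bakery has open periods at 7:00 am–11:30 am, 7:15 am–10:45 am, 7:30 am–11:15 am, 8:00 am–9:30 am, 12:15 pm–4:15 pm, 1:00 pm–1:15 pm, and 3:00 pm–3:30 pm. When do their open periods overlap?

8:15 am–11:00 am, 12:45 pm–4:15 pm

First set merges to 8:15 am–11:00 am, 12:45 pm–6:45 pm.
Second set merges to 7:00 am–11:30 am, 12:15 pm–4:15 pm.
8:15 am–11:00 am overlaps B on 8:15 am–11:00 am.
12:45 pm–6:45 pm overlaps B on 12:45 pm–4:15 pm.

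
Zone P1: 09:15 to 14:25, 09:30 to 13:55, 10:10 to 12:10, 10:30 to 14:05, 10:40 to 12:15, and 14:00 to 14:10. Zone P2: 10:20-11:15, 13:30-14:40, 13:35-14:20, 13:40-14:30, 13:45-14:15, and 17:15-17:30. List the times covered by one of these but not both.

09:15–10:20, 11:15–13:30, 14:25–14:40, 17:15–17:30

First set merges to 09:15–14:25.
Second set merges to 10:20–11:15, 13:30–14:40, 17:15–17:30.
A \ B = 09:15–10:20, 11:15–13:30.
B \ A = 14:25–14:40, 17:15–17:30.
Union of the two gives the symmetric difference.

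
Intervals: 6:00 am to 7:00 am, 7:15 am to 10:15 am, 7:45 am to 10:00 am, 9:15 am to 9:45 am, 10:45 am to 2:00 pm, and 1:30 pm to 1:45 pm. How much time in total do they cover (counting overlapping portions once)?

7 h 15 min

Merged: 6:00 am-7:00 am, 7:15 am-10:15 am, 10:45 am-2:00 pm.
Lengths: 1 h + 3 h + 3 h 15 min = 7 h 15 min.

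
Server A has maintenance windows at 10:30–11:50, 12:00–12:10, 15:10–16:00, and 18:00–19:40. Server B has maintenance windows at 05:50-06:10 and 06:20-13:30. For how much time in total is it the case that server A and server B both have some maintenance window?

1 h 30 min

A ∩ B = 10:30-11:50, 12:00-12:10.
Total: 1 h 20 min + 10 min = 1 h 30 min.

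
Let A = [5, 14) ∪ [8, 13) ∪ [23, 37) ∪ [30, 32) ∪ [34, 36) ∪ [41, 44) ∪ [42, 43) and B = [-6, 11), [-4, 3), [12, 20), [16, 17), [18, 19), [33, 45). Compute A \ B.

Merge the first list: [5, 14), [23, 37), [41, 44).
Merge the second list: [-6, 11), [12, 20), [33, 45).
[5, 14) minus B → [11, 12).
[23, 37) minus B → [23, 33).
[41, 44): fully covered by B → removed.

[11, 12) ∪ [23, 33)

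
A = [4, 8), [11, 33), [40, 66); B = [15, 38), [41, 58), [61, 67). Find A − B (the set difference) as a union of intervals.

[4, 8): nothing removed.
[11, 33) \ B = [11, 15).
[40, 66) \ B = [40, 41), [58, 61).

[4, 8) ∪ [11, 15) ∪ [40, 41) ∪ [58, 61)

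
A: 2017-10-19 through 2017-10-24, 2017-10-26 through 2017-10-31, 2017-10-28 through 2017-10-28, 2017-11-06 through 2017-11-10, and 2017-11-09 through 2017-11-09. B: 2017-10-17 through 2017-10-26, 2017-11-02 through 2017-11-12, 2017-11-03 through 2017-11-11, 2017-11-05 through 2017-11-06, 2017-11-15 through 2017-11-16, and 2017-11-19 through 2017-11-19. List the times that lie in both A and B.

2017-10-19 through 2017-10-24, 2017-10-26 through 2017-10-26, 2017-11-06 through 2017-11-10

First set merges to 2017-10-19 through 2017-10-24, 2017-10-26 through 2017-10-31, 2017-11-06 through 2017-11-10.
Second set merges to 2017-10-17 through 2017-10-26, 2017-11-02 through 2017-11-12, 2017-11-15 through 2017-11-16, 2017-11-19 through 2017-11-19.
2017-10-19 through 2017-10-24 meets the second set on 2017-10-19 through 2017-10-24.
2017-10-26 through 2017-10-31 meets the second set on 2017-10-26 through 2017-10-26.
2017-11-06 through 2017-11-10 meets the second set on 2017-11-06 through 2017-11-10.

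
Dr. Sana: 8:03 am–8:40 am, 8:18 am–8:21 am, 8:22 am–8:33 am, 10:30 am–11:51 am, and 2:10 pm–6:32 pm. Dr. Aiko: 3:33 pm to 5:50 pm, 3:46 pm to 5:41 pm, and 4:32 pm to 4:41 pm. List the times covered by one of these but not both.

8:03 am–8:40 am, 10:30 am–11:51 am, 2:10 pm–3:33 pm, 5:50 pm–6:32 pm

Merge the first list: 8:03 am–8:40 am, 10:30 am–11:51 am, 2:10 pm–6:32 pm.
Merge the second list: 3:33 pm–5:50 pm.
A but not B: 8:03 am–8:40 am, 10:30 am–11:51 am, 2:10 pm–3:33 pm, 5:50 pm–6:32 pm.
B but not A: none.
Combining gives A △ B.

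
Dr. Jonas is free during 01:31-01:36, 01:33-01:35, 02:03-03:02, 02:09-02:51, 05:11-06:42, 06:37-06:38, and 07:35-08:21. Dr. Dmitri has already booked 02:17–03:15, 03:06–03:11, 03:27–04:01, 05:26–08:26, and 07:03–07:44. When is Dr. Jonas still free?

A, merged: 01:31-01:36, 02:03-03:02, 05:11-06:42, 07:35-08:21.
B, merged: 02:17-03:15, 03:27-04:01, 05:26-08:26.
01:31-01:36 is untouched.
02:03-03:02 with B removed leaves 02:03-02:17.
05:11-06:42 with B removed leaves 05:11-05:26.
07:35-08:21 lies entirely inside B → drops out.

01:31-01:36, 02:03-02:17, 05:11-05:26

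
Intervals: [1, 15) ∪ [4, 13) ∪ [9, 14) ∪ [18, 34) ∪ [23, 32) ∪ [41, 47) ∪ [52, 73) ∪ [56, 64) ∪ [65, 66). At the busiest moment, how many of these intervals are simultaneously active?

Walk the sorted start/end points keeping a running depth.
The depth first hits 3 at 9.

3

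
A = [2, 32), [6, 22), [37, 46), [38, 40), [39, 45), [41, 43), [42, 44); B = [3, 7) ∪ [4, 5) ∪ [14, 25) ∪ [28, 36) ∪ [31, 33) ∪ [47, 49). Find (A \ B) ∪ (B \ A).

First set merges to [2, 32), [37, 46).
Second set merges to [3, 7), [14, 25), [28, 36), [47, 49).
Only in the first: [2, 3), [7, 14), [25, 28), [37, 46).
Only in the second: [32, 36), [47, 49).
Together these are the periods covered by exactly one.

[2, 3) ∪ [7, 14) ∪ [25, 28) ∪ [32, 36) ∪ [37, 46) ∪ [47, 49)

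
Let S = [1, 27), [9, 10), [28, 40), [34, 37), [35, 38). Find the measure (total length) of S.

38

Merged: [1, 27), [28, 40).
Lengths: 26 + 12 = 38.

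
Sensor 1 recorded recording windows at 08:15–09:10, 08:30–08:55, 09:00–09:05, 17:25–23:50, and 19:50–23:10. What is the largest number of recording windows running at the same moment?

2

At 08:30, 2 of the intervals are simultaneously active.
No point has more.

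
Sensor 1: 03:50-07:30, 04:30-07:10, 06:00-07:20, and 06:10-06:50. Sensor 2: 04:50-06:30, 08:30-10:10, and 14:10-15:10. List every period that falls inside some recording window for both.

04:50-06:30

First set merges to 03:50-07:30.
03:50-07:30 meets the second set on 04:50-06:30.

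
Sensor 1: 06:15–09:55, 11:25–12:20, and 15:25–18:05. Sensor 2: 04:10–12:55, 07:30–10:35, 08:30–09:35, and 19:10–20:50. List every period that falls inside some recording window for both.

Second set merges to 04:10–12:55, 19:10–20:50.
06:15–09:55 ∩ B → 06:15–09:55.
11:25–12:20 ∩ B → 11:25–12:20.
15:25–18:05 meets no B interval.

06:15–09:55, 11:25–12:20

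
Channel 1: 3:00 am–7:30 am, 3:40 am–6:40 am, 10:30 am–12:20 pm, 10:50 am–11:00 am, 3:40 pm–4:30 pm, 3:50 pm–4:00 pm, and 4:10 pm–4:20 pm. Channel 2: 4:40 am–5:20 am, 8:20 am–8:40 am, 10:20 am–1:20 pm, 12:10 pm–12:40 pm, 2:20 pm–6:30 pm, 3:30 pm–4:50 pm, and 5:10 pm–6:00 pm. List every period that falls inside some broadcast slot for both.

4:40 am-5:20 am, 10:30 am-12:20 pm, 3:40 pm-4:30 pm

A, merged: 3:00 am-7:30 am, 10:30 am-12:20 pm, 3:40 pm-4:30 pm.
B, merged: 4:40 am-5:20 am, 8:20 am-8:40 am, 10:20 am-1:20 pm, 2:20 pm-6:30 pm.
3:00 am-7:30 am overlaps B on 4:40 am-5:20 am.
10:30 am-12:20 pm overlaps B on 10:30 am-12:20 pm.
3:40 pm-4:30 pm overlaps B on 3:40 pm-4:30 pm.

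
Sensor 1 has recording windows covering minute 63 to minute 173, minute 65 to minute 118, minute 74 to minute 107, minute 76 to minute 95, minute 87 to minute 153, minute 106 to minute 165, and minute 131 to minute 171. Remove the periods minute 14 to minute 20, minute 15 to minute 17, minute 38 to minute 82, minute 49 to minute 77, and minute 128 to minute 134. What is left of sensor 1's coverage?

First set merges to minute 63 to minute 173.
Second set merges to minute 14 to minute 20, minute 38 to minute 82, minute 128 to minute 134.
minute 63 to minute 173 \ B = minute 82 to minute 128, minute 134 to minute 173.

minute 82 to minute 128, minute 134 to minute 173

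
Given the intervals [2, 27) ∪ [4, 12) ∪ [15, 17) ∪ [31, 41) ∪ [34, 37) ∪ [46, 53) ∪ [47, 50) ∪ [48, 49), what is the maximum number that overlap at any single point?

Sweep endpoints in order; track running count of active intervals.
Peak of 3 reached at 48.

3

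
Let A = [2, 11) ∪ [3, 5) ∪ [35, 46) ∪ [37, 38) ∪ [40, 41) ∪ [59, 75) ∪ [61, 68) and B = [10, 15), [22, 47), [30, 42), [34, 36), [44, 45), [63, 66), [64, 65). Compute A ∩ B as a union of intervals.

A, merged: [2, 11), [35, 46), [59, 75).
B, merged: [10, 15), [22, 47), [63, 66).
[2, 11) ∩ B → [10, 11).
[35, 46) ∩ B → [35, 46).
[59, 75) ∩ B → [63, 66).

[10, 11) ∪ [35, 46) ∪ [63, 66)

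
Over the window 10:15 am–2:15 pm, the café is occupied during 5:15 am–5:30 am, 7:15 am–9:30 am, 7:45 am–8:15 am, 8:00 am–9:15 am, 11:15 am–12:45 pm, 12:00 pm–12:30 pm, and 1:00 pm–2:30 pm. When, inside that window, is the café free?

The merged coverage is 5:15 am–5:30 am, 7:15 am–9:30 am, 11:15 am–12:45 pm, 1:00 pm–2:30 pm.
Gaps within 10:15 am–2:15 pm: 10:15 am–11:15 am, 12:45 pm–1:00 pm.

10:15 am–11:15 am, 12:45 pm–1:00 pm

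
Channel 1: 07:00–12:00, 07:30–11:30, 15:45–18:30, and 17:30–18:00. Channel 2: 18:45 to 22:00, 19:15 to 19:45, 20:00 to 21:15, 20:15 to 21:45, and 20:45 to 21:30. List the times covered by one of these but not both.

07:00–12:00, 15:45–18:30, 18:45–22:00

Merge the first list: 07:00–12:00, 15:45–18:30.
Merge the second list: 18:45–22:00.
A but not B: 07:00–12:00, 15:45–18:30.
B but not A: 18:45–22:00.
Combining gives A △ B.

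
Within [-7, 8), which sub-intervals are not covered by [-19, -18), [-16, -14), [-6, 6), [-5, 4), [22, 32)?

Covered (merged): [-19, -18), [-16, -14), [-6, 6), [22, 32).
Uncovered inside [-7, 8): [-7, -6), [6, 8).

[-7, -6) ∪ [6, 8)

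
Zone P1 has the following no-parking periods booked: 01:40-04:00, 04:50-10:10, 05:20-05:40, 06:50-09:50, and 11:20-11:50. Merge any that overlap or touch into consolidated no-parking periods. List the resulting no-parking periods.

01:40–04:00, 04:50–10:10, 11:20–11:50

04:50–10:10 is disjoint → start new block.
05:20–05:40 overlaps/touches 04:50–10:10 → extend to 04:50–10:10.
06:50–09:50 overlaps/touches 04:50–10:10 → extend to 04:50–10:10.
11:20–11:50 is disjoint → start new block.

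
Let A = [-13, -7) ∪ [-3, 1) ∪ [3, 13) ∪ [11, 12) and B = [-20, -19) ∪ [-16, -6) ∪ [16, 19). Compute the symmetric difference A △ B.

[-20, -19) ∪ [-16, -13) ∪ [-7, -6) ∪ [-3, 1) ∪ [3, 13) ∪ [16, 19)

Merge the first list: [-13, -7), [-3, 1), [3, 13).
A but not B: [-3, 1), [3, 13).
B but not A: [-20, -19), [-16, -13), [-7, -6), [16, 19).
Combining gives A △ B.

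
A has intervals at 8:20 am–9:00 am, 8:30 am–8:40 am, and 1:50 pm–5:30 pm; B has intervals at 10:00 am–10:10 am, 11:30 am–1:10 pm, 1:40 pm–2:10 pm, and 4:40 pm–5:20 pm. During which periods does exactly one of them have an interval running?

8:20 am-9:00 am, 10:00 am-10:10 am, 11:30 am-1:10 pm, 1:40 pm-1:50 pm, 2:10 pm-4:40 pm, 5:20 pm-5:30 pm

A, merged: 8:20 am-9:00 am, 1:50 pm-5:30 pm.
A but not B: 8:20 am-9:00 am, 2:10 pm-4:40 pm, 5:20 pm-5:30 pm.
B but not A: 10:00 am-10:10 am, 11:30 am-1:10 pm, 1:40 pm-1:50 pm.
Combining gives A △ B.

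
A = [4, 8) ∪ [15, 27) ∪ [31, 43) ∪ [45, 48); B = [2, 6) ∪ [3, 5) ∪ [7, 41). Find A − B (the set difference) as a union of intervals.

Merge the second list: [2, 6), [7, 41).
[4, 8) minus B → [6, 7).
[15, 27): fully covered by B → removed.
[31, 43) minus B → [41, 43).
[45, 48): no B overlap → unchanged.

[6, 7) ∪ [41, 43) ∪ [45, 48)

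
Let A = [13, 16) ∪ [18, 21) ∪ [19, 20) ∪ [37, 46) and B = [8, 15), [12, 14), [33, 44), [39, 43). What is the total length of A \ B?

First set merges to [13, 16), [18, 21), [37, 46).
Second set merges to [8, 15), [33, 44).
A \ B = [15, 16), [18, 21), [44, 46).
Total: 1 + 3 + 2 = 6.

6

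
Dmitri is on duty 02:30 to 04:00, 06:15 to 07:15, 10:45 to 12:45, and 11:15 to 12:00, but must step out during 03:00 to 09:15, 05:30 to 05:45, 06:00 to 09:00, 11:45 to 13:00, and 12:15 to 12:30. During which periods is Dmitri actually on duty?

A, merged: 02:30-04:00, 06:15-07:15, 10:45-12:45.
B, merged: 03:00-09:15, 11:45-13:00.
02:30-04:00 minus B → 02:30-03:00.
06:15-07:15: fully covered by B → removed.
10:45-12:45 minus B → 10:45-11:45.

02:30-03:00, 10:45-11:45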